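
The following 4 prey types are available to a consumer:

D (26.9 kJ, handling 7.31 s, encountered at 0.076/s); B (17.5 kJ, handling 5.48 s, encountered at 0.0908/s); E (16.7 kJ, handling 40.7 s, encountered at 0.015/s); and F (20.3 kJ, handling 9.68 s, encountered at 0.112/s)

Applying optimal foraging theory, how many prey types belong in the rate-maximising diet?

3

E/h in descending order: D 3.68, B 3.19, F 2.1, E 0.41 kJ/s. The optimal diet is the largest prefix of this list for which every included type satisfies E_i/h_i > R on the types above it.
Rate on top 1: 1.314. B: 3.19 > 1.314 → include.
Rate on top 2: 1.77. F: 2.1 > 1.77 → include.
Rate on top 3: 1.883. E: 0.41 < 1.883 → exclude; stop.
Optimal diet: D, B, F — 3 of 4 types.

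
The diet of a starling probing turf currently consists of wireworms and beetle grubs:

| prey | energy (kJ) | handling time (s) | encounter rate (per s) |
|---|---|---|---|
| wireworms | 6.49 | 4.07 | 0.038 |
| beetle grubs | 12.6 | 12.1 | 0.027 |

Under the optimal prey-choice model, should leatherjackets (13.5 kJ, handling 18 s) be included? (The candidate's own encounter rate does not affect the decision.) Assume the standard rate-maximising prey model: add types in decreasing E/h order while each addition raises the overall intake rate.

Yes

Intake rate on the current diet: R = (0.038×6.49 + 0.027×12.6) / (1 + 0.038×4.07 + 0.027×12.1) = 0.5868/1.481 = 0.3961 kJ/s.
Profitability of leatherjackets: 13.5/18 = 0.75 kJ/s.
0.75 > 0.3961, so adding leatherjackets raises the average — include it.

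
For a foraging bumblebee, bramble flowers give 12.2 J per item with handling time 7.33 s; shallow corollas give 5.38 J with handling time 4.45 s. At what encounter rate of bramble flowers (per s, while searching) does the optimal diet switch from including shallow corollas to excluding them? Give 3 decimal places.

At the threshold, the rate on bramble flowers alone equals the profitability of shallow corollas: λ·12.2/(1 + λ·7.33) = 5.38/4.45 = 1.209.
Rearranging, λ(12.2 − 1.209×7.33) = 1.209, so λ = 1.209/3.338 = 0.3622 per s.

0.362 per s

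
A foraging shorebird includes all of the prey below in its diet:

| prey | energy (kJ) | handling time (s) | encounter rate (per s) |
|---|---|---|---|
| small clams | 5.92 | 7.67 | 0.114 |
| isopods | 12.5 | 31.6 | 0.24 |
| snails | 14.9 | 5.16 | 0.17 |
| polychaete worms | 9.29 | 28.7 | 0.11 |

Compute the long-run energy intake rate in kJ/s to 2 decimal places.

R = (0.114×5.92 + 0.24×12.5 + 0.17×14.9 + 0.11×9.29) / (1 + 0.114×7.67 + 0.24×31.6 + 0.17×5.16 + 0.11×28.7) = 7.23/13.49 = 0.5358 kJ/s.

0.54 kJ/s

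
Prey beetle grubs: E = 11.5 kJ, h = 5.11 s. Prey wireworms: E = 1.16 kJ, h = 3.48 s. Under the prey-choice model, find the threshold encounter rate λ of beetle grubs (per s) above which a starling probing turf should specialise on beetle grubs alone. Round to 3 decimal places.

Drop wireworms once their profitability E₂/h₂ falls below the rate achievable on beetle grubs alone: E₂/h₂ = λE₁/(1 + λh₁).
Solve for λ: λE₁h₂ = E₂(1 + λh₁) → λ(E₁h₂ − E₂h₁) = E₂ → λ = E₂/(E₁h₂ − E₂h₁).
λ = 1.16/(11.5×3.48 − 1.16×5.11) = 1.16/34.09 = 0.03403 per s.

0.034 per s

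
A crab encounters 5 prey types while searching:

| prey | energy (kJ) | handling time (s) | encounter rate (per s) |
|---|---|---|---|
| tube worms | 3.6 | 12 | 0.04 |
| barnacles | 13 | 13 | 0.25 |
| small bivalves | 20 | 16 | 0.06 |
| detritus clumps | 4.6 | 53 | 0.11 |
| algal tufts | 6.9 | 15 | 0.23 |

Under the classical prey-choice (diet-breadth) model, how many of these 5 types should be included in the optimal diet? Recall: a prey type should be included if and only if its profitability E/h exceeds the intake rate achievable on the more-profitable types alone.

Rank by E/h (kJ/s): small bivalves 1.25, barnacles 1, algal tufts 0.46, tube worms 0.3, detritus clumps 0.0868. Include each in turn until the next type's E/h falls below the running intake rate.
Rate on top 1: 0.6122. barnacles: 1 > 0.6122 → include.
Rate on top 2: 0.8541. algal tufts: 0.46 < 0.8541 → exclude; stop.
Optimal diet: small bivalves, barnacles — 2 of 5 types.

2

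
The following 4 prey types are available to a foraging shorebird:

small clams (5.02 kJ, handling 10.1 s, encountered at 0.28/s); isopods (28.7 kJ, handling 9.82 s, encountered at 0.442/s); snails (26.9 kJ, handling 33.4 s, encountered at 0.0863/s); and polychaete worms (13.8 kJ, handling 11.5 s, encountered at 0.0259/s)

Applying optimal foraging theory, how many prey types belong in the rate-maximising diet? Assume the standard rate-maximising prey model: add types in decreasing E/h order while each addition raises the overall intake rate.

Rank by E/h (kJ/s): isopods 2.92, polychaete worms 1.2, snails 0.805, small clams 0.497. Include each in turn until the next type's E/h falls below the running intake rate.
Rate on top 1: 2.375. polychaete worms: 1.2 < 2.375 → exclude; stop.
Optimal diet: isopods — 1 of 4 types.

1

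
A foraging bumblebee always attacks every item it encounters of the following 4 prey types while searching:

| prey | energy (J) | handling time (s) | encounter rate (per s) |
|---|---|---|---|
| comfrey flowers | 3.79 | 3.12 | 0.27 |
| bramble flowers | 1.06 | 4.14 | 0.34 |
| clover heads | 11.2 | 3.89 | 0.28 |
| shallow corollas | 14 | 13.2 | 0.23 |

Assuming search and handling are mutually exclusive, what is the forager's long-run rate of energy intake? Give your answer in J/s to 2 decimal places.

1.05 J/s

R = (0.27×3.79 + 0.34×1.06 + 0.28×11.2 + 0.23×14) / (1 + 0.27×3.12 + 0.34×4.14 + 0.28×3.89 + 0.23×13.2) = 7.74/7.375 = 1.049 J/s.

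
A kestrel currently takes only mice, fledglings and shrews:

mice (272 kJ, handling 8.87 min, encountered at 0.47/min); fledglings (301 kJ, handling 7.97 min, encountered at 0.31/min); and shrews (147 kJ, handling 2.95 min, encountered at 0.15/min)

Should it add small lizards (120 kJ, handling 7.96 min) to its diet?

No

On mice, fledglings and shrews alone, R = ΣλE/(1+Σλh) = 243.2/8.082 = 30.09 kJ/min.
Profitability of small lizards: 120/7.96 = 15.08 kJ/min.
15.08 < 30.09, so adding small lizards would lower the average — exclude it.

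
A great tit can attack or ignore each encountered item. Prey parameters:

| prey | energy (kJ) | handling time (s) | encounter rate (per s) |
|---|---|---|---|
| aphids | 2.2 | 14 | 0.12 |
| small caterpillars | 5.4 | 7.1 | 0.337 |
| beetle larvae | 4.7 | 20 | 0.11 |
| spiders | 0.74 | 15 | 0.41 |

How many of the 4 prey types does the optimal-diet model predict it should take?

Rank by E/h (kJ/s): small caterpillars 0.761, beetle larvae 0.235, aphids 0.157, spiders 0.0493. Include each in turn until the next type's E/h falls below the running intake rate.
Rate on top 1: 0.5364. beetle larvae: 0.235 < 0.5364 → exclude; stop.
Optimal diet: small caterpillars — 1 of 4 types.

1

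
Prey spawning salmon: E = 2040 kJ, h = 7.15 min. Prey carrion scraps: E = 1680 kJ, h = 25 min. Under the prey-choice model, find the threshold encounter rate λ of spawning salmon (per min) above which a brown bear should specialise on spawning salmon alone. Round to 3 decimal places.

The zero-one rule: include carrion scraps iff E₂/h₂ > λE₁/(1+λh₁). Equality gives the switch point.
λE₁h₂ = E₂ + λE₂h₁ ⇒ λ = E₂/(E₁h₂ − E₂h₁) = 1680/(5.1e+04 − 1.201e+04) = 0.04309 per min.

0.043 per min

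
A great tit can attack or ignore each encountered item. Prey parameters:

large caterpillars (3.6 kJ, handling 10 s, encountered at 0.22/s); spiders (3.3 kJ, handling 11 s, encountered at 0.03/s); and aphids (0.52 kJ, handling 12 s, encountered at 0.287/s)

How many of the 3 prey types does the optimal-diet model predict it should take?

E/h in descending order: large caterpillars 0.36, spiders 0.3, aphids 0.0433 kJ/s. The optimal diet is the largest prefix of this list for which every included type satisfies E_i/h_i > R on the types above it.
Rate on top 1: 0.2475. spiders: 0.3 > 0.2475 → include.
Rate on top 2: 0.2524. aphids: 0.0433 < 0.2524 → exclude; stop.
Optimal diet: large caterpillars, spiders — 2 of 3 types.

2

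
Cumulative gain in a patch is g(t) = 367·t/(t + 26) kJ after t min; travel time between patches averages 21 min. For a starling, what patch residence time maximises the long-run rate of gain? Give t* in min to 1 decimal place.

23.4 min

Maximise g(t)/(T+t): set derivative to zero → g'(t)(T+t) = g(t).
g'(t) = 367·26/(t + 26)². Setting 367·26/(t+26)² = 367t/[(t+26)(21+t)] gives 26(21+t) = t(t+26), so t² = 26×21 = 546.
t* = √546 = 23.37 min.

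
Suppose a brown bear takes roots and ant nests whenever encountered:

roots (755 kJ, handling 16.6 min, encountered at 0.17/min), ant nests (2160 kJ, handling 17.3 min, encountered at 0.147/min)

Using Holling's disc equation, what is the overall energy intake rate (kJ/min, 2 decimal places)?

70.05 kJ/min

R = Σλ_iE_i / (1 + Σλ_ih_i)
Numerator: 0.17×755 + 0.147×2160 = 445.9
Denominator: 1 + 0.17×16.6 + 0.147×17.3 = 6.365
R = 445.9/6.365 = 70.05 kJ/min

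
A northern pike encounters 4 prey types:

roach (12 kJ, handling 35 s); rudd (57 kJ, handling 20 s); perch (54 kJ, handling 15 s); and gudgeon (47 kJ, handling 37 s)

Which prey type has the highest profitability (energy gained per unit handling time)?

Profitability E/h (kJ/s): roach = 12/35 = 0.343, rudd = 57/20 = 2.85, perch = 54/15 = 3.6, gudgeon = 47/37 = 1.27.
Ranked: perch > rudd > gudgeon > roach.

perch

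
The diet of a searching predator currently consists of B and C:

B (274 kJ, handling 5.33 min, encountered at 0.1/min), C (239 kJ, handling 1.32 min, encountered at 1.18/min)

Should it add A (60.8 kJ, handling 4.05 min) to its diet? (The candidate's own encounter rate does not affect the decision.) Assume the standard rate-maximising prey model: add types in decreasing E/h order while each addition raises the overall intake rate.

On B and C alone, R = ΣλE/(1+Σλh) = 309.4/3.091 = 100.1 kJ/min.
A: E/h = 60.8/4.05 = 15.01 kJ/min.
Since 15.01 < R, time spent handling A is better spent searching.

No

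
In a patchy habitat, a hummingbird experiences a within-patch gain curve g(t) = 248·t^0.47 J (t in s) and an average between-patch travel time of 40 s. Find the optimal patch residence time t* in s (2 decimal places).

Maximise g(t)/(T+t): set derivative to zero → g'(t)(T+t) = g(t).
g'(t) = 0.47·248·t^-0.53. Setting 0.47·248·t^-0.53 = 248·t^0.47/(40+t) gives 0.47(40+t) = t, so 0.53·t = 0.47×40.
t* = 0.47×40/0.53 = 35.47 s.

35.47 s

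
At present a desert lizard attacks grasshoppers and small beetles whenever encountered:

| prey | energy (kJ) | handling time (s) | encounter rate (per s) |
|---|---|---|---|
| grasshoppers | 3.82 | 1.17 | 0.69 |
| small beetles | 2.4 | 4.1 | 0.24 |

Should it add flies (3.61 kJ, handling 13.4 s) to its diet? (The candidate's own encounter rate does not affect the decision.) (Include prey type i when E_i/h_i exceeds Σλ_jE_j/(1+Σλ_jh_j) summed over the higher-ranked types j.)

No

On grasshoppers and small beetles alone, R = ΣλE/(1+Σλh) = 3.212/2.791 = 1.151 kJ/s.
flies: E/h = 3.61/13.4 = 0.2694 kJ/s.
Since 0.2694 < R, time spent handling flies is better spent searching.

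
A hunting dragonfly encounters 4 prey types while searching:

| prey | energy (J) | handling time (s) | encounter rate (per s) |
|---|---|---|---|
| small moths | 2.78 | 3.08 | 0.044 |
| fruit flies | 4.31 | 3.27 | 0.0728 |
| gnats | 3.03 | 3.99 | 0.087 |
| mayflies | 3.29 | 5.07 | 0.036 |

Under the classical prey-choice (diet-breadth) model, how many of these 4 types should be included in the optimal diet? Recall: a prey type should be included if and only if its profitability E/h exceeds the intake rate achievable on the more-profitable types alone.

E/h in descending order: fruit flies 1.32, small moths 0.903, gnats 0.759, mayflies 0.649 J/s. The optimal diet is the largest prefix of this list for which every included type satisfies E_i/h_i > R on the types above it.
Rate on top 1: 0.2534. small moths: 0.903 > 0.2534 → include.
Rate on top 2: 0.3175. gnats: 0.759 > 0.3175 → include.
Rate on top 3: 0.4066. mayflies: 0.649 > 0.4066 → include.
Optimal diet: fruit flies, small moths, gnats, mayflies — 4 of 4 types.

4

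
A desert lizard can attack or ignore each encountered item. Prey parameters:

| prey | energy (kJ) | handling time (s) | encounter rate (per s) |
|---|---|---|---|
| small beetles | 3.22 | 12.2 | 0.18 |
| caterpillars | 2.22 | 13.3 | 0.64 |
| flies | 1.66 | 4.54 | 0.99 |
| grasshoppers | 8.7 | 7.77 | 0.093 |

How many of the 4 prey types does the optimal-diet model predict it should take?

Profitabilities (E/h, kJ/s): grasshoppers 1.12, flies 0.366, small beetles 0.264, caterpillars 0.167. Add prey in this order while the next type's profitability exceeds the intake rate on those already taken.
Rate on top 1: 0.4697. flies: 0.366 < 0.4697 → exclude; stop.
Optimal diet: grasshoppers — 1 of 4 types.

1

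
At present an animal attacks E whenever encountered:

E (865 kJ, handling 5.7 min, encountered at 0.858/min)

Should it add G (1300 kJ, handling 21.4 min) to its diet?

Current rate: (0.858×865)/(1 + 0.858×5.7) = 126 kJ/min.
Profitability of G: 1300/21.4 = 60.75 kJ/min.
Since 60.75 < R, time spent handling G is better spent searching.

No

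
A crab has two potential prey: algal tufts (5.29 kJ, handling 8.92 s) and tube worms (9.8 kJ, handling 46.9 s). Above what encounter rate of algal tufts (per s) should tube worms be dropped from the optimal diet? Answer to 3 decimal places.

0.061 per s

Drop tube worms once their profitability E₂/h₂ falls below the rate achievable on algal tufts alone: E₂/h₂ = λE₁/(1 + λh₁).
Solve for λ: λE₁h₂ = E₂(1 + λh₁) → λ(E₁h₂ − E₂h₁) = E₂ → λ = E₂/(E₁h₂ − E₂h₁).
λ = 9.8/(5.29×46.9 − 9.8×8.92) = 9.8/160.7 = 0.06099 per s.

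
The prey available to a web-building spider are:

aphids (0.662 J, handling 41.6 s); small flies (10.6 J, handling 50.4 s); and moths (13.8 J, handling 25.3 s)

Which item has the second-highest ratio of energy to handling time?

In descending order of E/h:
moths: 13.8/25.3 = 0.545 J/s
small flies: 10.6/50.4 = 0.21 J/s
aphids: 0.662/41.6 = 0.0159 J/s

small flies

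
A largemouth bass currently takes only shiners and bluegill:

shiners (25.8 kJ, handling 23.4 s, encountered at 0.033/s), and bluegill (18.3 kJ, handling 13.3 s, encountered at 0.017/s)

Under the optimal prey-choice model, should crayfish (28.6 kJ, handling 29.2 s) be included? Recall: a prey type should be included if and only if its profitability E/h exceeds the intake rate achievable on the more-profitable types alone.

Yes

Current rate: (0.033×25.8 + 0.017×18.3)/(1 + 0.033×23.4 + 0.017×13.3) = 0.5817 kJ/s.
crayfish: E/h = 28.6/29.2 = 0.9795 kJ/s.
0.9795 > 0.5817, so adding crayfish raises the average — include it.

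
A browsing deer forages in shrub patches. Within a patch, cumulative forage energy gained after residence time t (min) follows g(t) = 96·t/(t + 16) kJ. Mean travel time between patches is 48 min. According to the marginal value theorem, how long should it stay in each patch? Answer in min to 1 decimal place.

27.7 min

By the marginal value theorem, leave when the instantaneous gain rate g'(t) equals the habitat-wide average g(t)/(T + t).
g'(t) = 96·16/(t + 16)². Setting 96·16/(t+16)² = 96t/[(t+16)(48+t)] gives 16(48+t) = t(t+16), so t² = 16×48 = 768.
t* = √768 = 27.71 min.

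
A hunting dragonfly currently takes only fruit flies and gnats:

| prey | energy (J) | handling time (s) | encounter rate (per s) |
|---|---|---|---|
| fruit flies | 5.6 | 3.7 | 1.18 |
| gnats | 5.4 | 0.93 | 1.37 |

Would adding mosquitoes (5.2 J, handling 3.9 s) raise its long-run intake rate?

Current rate: (1.18×5.6 + 1.37×5.4)/(1 + 1.18×3.7 + 1.37×0.93) = 2.109 J/s.
mosquitoes: E/h = 5.2/3.9 = 1.333 J/s.
Since 1.333 < R, time spent handling mosquitoes is better spent searching.

No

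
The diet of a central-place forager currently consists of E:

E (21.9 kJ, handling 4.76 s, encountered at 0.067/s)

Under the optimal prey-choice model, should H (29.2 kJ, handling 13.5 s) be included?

Current rate: (0.067×21.9)/(1 + 0.067×4.76) = 1.113 kJ/s.
H: E/h = 29.2/13.5 = 2.163 kJ/s.
Since 2.163 > R, including H increases the long-run rate.

Yes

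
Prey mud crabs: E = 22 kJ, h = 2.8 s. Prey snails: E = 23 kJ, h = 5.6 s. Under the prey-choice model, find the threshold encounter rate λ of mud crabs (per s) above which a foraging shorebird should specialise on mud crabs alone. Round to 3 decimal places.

At the threshold, the rate on mud crabs alone equals the profitability of snails: λ·22/(1 + λ·2.8) = 23/5.6 = 4.107.
Rearranging, λ(22 − 4.107×2.8) = 4.107, so λ = 4.107/10.5 = 0.3912 per s.

0.391 per s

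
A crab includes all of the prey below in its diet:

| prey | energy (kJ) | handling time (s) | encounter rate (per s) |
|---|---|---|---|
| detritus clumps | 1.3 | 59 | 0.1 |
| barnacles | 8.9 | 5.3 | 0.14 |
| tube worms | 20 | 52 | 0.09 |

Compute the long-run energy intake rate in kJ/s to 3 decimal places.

R = Σλ_iE_i / (1 + Σλ_ih_i)
Numerator: 0.1×1.3 + 0.14×8.9 + 0.09×20 = 3.176
Denominator: 1 + 0.1×59 + 0.14×5.3 + 0.09×52 = 12.32
R = 3.176/12.32 = 0.2578 kJ/s

0.258 kJ/s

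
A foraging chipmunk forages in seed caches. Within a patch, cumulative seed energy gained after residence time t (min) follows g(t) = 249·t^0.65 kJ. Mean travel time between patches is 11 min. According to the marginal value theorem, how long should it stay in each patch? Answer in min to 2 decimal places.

By the marginal value theorem, leave when the instantaneous gain rate g'(t) equals the habitat-wide average g(t)/(T + t).
g'(t) = 0.65·249·t^-0.35. Setting 0.65·249·t^-0.35 = 249·t^0.65/(11+t) gives 0.65(11+t) = t, so 0.35·t = 0.65×11.
t* = 0.65×11/0.35 = 20.43 min.

20.43 min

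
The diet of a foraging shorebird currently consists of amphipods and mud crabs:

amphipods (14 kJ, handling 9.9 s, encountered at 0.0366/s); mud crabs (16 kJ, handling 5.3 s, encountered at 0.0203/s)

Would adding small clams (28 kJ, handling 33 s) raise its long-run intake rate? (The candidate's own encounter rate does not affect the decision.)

On amphipods and mud crabs alone, R = ΣλE/(1+Σλh) = 0.8372/1.47 = 0.5696 kJ/s.
small clams: E/h = 28/33 = 0.8485 kJ/s.
0.8485 > 0.5696, so adding small clams raises the average — include it.

Yes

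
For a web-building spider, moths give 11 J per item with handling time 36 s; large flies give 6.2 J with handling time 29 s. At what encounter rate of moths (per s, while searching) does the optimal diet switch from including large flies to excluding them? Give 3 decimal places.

0.065 per s

The zero-one rule: include large flies iff E₂/h₂ > λE₁/(1+λh₁). Equality gives the switch point.
λE₁h₂ = E₂ + λE₂h₁ ⇒ λ = E₂/(E₁h₂ − E₂h₁) = 6.2/(319 − 223.2) = 0.06472 per s.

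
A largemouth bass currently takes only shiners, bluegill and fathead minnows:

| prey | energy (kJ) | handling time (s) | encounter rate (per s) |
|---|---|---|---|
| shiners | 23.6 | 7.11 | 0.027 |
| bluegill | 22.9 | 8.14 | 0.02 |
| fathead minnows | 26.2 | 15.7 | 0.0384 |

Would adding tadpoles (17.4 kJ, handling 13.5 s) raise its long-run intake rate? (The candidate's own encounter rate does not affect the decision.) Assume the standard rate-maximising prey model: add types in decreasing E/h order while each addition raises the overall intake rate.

Current rate: (0.027×23.6 + 0.02×22.9 + 0.0384×26.2)/(1 + 0.027×7.11 + 0.02×8.14 + 0.0384×15.7) = 1.073 kJ/s.
Profitability of tadpoles: 17.4/13.5 = 1.289 kJ/s.
1.289 > 1.073, so adding tadpoles raises the average — include it.

Yes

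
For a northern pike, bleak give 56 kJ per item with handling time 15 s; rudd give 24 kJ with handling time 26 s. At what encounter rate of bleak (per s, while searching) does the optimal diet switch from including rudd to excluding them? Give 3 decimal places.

0.022 per s

The zero-one rule: include rudd iff E₂/h₂ > λE₁/(1+λh₁). Equality gives the switch point.
λE₁h₂ = E₂ + λE₂h₁ ⇒ λ = E₂/(E₁h₂ − E₂h₁) = 24/(1456 − 360) = 0.0219 per s.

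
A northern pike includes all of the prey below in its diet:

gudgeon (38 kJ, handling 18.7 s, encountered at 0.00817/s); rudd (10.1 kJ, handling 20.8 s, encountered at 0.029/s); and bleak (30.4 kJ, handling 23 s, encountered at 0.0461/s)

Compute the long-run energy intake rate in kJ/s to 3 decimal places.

R = Σλ_iE_i / (1 + Σλ_ih_i)
Numerator: 0.00817×38 + 0.029×10.1 + 0.0461×30.4 = 2.005
Denominator: 1 + 0.00817×18.7 + 0.029×20.8 + 0.0461×23 = 2.816
R = 2.005/2.816 = 0.7119 kJ/s

0.712 kJ/s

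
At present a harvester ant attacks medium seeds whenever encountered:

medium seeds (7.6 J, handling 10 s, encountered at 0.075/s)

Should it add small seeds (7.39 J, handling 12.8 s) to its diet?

Intake rate on the current diet: R = (0.075×7.6) / (1 + 0.075×10) = 0.57/1.75 = 0.3257 J/s.
small seeds: E/h = 7.39/12.8 = 0.5773 J/s.
Since 0.5773 > R, including small seeds increases the long-run rate.

Yes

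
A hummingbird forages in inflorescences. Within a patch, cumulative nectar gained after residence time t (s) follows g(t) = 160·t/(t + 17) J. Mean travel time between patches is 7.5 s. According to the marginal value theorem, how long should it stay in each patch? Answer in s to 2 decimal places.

Optimal t* satisfies g'(t*) = g(t*)/(T + t*).
g'(t) = 160·17/(t + 17)². Setting 160·17/(t+17)² = 160t/[(t+17)(7.5+t)] gives 17(7.5+t) = t(t+17), so t² = 17×7.5 = 127.5.
t* = √127.5 = 11.29 s.

11.29 s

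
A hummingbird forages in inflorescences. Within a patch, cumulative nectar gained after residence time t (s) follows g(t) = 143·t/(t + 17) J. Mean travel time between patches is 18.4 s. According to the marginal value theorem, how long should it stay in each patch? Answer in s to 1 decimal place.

17.7 s

Maximise g(t)/(T+t): set derivative to zero → g'(t)(T+t) = g(t).
g'(t) = 143·17/(t + 17)². Setting 143·17/(t+17)² = 143t/[(t+17)(18.4+t)] gives 17(18.4+t) = t(t+17), so t² = 17×18.4 = 312.8.
t* = √312.8 = 17.69 s.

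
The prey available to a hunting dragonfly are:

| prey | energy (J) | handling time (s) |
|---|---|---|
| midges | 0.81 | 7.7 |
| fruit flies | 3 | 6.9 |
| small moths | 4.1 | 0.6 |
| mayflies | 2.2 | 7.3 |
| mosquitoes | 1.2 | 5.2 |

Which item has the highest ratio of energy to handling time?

small moths

In descending order of E/h:
small moths: 4.1/0.6 = 6.83 J/s
fruit flies: 3/6.9 = 0.435 J/s
mayflies: 2.2/7.3 = 0.301 J/s
mosquitoes: 1.2/5.2 = 0.231 J/s
midges: 0.81/7.7 = 0.105 J/s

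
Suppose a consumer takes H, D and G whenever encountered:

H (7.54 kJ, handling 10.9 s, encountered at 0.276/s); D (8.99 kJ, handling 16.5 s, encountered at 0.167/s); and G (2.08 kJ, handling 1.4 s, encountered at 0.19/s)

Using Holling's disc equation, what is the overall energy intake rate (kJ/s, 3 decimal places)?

Energy encountered per unit search time: 0.276×7.54 + 0.167×8.99 + 0.19×2.08 = 3.978 kJ/s.
Handling time per unit search time: 0.276×10.9 + 0.167×16.5 + 0.19×1.4 = 6.03.
Rate = 3.978/(1 + 6.03) = 0.5658 kJ/s.

0.566 kJ/s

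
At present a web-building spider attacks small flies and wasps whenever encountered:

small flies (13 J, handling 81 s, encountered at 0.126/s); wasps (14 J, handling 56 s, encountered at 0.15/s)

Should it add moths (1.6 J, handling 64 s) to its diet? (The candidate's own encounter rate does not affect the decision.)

No

Current rate: (0.126×13 + 0.15×14)/(1 + 0.126×81 + 0.15×56) = 0.1907 J/s.
moths: E/h = 1.6/64 = 0.025 J/s.
0.025 < 0.1907, so adding moths would lower the average — exclude it.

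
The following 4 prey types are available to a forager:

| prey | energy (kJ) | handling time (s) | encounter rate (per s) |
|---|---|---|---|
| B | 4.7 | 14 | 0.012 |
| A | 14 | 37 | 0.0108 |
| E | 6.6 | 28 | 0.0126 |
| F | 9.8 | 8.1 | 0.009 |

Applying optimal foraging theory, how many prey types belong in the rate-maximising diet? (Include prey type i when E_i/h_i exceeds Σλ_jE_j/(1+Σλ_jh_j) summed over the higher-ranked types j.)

E/h in descending order: F 1.21, A 0.378, B 0.336, E 0.236 kJ/s. The optimal diet is the largest prefix of this list for which every included type satisfies E_i/h_i > R on the types above it.
Rate on top 1: 0.08221. A: 0.378 > 0.08221 → include.
Rate on top 2: 0.1626. B: 0.336 > 0.1626 → include.
Rate on top 3: 0.1803. E: 0.236 > 0.1803 → include.
Optimal diet: F, A, B, E — 4 of 4 types.

4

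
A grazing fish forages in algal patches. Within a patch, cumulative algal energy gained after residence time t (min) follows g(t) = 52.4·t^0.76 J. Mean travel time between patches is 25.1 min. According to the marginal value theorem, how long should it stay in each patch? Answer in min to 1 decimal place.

By the marginal value theorem, leave when the instantaneous gain rate g'(t) equals the habitat-wide average g(t)/(T + t).
g'(t) = 0.76·52.4·t^-0.24. Setting 0.76·52.4·t^-0.24 = 52.4·t^0.76/(25.1+t) gives 0.76(25.1+t) = t, so 0.24·t = 0.76×25.1.
t* = 0.76×25.1/0.24 = 79.48 min.

79.5 min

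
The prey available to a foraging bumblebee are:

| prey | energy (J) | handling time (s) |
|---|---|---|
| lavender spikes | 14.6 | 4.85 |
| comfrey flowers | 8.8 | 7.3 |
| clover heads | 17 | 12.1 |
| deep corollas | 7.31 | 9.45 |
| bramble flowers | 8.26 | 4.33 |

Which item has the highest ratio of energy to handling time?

Profitability E/h (J/s): lavender spikes = 14.6/4.85 = 3.01, comfrey flowers = 8.8/7.3 = 1.21, clover heads = 17/12.1 = 1.4, deep corollas = 7.31/9.45 = 0.774, bramble flowers = 8.26/4.33 = 1.91.
Ranked: lavender spikes > bramble flowers > clover heads > comfrey flowers > deep corollas.

lavender spikes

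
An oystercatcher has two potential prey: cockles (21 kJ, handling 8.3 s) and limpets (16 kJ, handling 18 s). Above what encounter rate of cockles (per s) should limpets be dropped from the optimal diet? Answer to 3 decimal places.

The zero-one rule: include limpets iff E₂/h₂ > λE₁/(1+λh₁). Equality gives the switch point.
λE₁h₂ = E₂ + λE₂h₁ ⇒ λ = E₂/(E₁h₂ − E₂h₁) = 16/(378 − 132.8) = 0.06525 per s.

0.065 per s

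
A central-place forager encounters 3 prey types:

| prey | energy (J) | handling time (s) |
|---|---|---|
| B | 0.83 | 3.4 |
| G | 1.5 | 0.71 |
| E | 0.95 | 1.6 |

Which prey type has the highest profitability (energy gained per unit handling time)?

In descending order of E/h:
G: 1.5/0.71 = 2.11 J/s
E: 0.95/1.6 = 0.594 J/s
B: 0.83/3.4 = 0.244 J/s

G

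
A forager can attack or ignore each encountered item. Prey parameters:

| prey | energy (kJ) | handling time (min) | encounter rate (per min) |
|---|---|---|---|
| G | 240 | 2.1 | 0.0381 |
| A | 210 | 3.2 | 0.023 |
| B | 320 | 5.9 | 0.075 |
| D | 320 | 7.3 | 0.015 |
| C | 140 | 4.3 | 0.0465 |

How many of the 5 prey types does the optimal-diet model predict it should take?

5

E/h in descending order: G 114, A 65.6, B 54.2, D 43.8, C 32.6 kJ/min. The optimal diet is the largest prefix of this list for which every included type satisfies E_i/h_i > R on the types above it.
Rate on top 1: 8.467. A: 65.6 > 8.467 → include.
Rate on top 2: 12.11. B: 54.2 > 12.11 → include.
Rate on top 3: 23.79. D: 43.8 > 23.79 → include.
Rate on top 4: 25.08. C: 32.6 > 25.08 → include.
Optimal diet: G, A, B, D, C — 5 of 5 types.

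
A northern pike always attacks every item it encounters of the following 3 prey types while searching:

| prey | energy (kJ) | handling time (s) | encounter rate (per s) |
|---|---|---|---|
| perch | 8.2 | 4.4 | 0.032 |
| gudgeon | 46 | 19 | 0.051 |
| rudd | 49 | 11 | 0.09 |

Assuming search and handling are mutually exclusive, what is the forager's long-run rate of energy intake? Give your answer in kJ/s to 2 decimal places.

2.26 kJ/s

R = (0.032×8.2 + 0.051×46 + 0.09×49) / (1 + 0.032×4.4 + 0.051×19 + 0.09×11) = 7.018/3.1 = 2.264 kJ/s.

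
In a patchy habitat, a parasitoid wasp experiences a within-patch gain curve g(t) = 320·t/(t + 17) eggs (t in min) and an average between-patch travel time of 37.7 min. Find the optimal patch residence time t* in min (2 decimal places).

25.32 min

Maximise g(t)/(T+t): set derivative to zero → g'(t)(T+t) = g(t).
g'(t) = 320·17/(t + 17)². Setting 320·17/(t+17)² = 320t/[(t+17)(37.7+t)] gives 17(37.7+t) = t(t+17), so t² = 17×37.7 = 640.9.
t* = √640.9 = 25.32 min.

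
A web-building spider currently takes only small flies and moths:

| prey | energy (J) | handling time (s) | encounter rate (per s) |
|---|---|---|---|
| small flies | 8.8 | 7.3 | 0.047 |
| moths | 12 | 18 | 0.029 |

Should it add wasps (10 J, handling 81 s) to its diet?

On small flies and moths alone, R = ΣλE/(1+Σλh) = 0.7616/1.865 = 0.4083 J/s.
Profitability of wasps: 10/81 = 0.1235 J/s.
Since 0.1235 < R, time spent handling wasps is better spent searching.

No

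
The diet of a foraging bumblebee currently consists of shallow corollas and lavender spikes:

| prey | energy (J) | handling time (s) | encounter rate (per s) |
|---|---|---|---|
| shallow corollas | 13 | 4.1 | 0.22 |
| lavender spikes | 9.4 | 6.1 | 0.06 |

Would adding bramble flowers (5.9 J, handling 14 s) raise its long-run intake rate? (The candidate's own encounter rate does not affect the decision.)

No

On shallow corollas and lavender spikes alone, R = ΣλE/(1+Σλh) = 3.424/2.268 = 1.51 J/s.
Profitability of bramble flowers: 5.9/14 = 0.4214 J/s.
0.4214 < 1.51, so adding bramble flowers would lower the average — exclude it.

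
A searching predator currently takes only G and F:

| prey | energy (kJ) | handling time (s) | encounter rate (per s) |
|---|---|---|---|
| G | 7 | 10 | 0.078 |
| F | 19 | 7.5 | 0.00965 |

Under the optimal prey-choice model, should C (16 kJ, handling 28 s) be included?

Yes

On G and F alone, R = ΣλE/(1+Σλh) = 0.7294/1.852 = 0.3937 kJ/s.
Profitability of C: 16/28 = 0.5714 kJ/s.
0.5714 > 0.3937, so adding C raises the average — include it.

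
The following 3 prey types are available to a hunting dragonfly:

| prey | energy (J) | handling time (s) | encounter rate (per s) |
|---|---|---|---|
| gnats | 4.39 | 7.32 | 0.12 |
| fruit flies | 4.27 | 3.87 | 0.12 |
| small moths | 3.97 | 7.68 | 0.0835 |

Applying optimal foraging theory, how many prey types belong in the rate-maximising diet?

Profitabilities (E/h, J/s): fruit flies 1.1, gnats 0.6, small moths 0.517. Add prey in this order while the next type's profitability exceeds the intake rate on those already taken.
Rate on top 1: 0.3499. gnats: 0.6 > 0.3499 → include.
Rate on top 2: 0.4436. small moths: 0.517 > 0.4436 → include.
Optimal diet: fruit flies, gnats, small moths — 3 of 3 types.

3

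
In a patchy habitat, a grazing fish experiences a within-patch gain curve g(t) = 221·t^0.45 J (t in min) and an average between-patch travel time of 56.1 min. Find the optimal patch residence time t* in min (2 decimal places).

Maximise g(t)/(T+t): set derivative to zero → g'(t)(T+t) = g(t).
g'(t) = 0.45·221·t^-0.55. Setting 0.45·221·t^-0.55 = 221·t^0.45/(56.1+t) gives 0.45(56.1+t) = t, so 0.55·t = 0.45×56.1.
t* = 0.45×56.1/0.55 = 45.9 min.

45.90 min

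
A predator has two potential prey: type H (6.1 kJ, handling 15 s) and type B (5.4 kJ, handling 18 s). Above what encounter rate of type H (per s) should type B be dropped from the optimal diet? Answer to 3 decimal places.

0.188 per s

At the threshold, the rate on type H alone equals the profitability of type B: λ·6.1/(1 + λ·15) = 5.4/18 = 0.3.
Rearranging, λ(6.1 − 0.3×15) = 0.3, so λ = 0.3/1.6 = 0.1875 per s.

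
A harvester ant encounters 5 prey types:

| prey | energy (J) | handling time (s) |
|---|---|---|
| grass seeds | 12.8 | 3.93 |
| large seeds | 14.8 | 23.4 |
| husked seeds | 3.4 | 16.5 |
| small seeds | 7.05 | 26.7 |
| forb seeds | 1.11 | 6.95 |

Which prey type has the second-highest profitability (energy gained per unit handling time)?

large seeds

Profitability E/h (J/s): grass seeds = 12.8/3.93 = 3.26, large seeds = 14.8/23.4 = 0.632, husked seeds = 3.4/16.5 = 0.206, small seeds = 7.05/26.7 = 0.264, forb seeds = 1.11/6.95 = 0.16.
Ranked: grass seeds > large seeds > small seeds > husked seeds > forb seeds.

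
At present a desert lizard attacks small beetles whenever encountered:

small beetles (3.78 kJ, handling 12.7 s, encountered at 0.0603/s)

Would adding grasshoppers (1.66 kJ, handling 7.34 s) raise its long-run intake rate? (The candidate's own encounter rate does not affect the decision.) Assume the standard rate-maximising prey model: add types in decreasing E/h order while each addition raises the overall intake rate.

Yes

Current rate: (0.0603×3.78)/(1 + 0.0603×12.7) = 0.1291 kJ/s.
grasshoppers: E/h = 1.66/7.34 = 0.2262 kJ/s.
Since 0.2262 > R, including grasshoppers increases the long-run rate.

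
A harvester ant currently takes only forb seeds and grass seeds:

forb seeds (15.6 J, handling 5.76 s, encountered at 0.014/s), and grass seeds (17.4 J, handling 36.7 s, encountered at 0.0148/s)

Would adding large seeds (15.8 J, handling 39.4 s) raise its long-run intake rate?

Yes

Intake rate on the current diet: R = (0.014×15.6 + 0.0148×17.4) / (1 + 0.014×5.76 + 0.0148×36.7) = 0.4759/1.624 = 0.2931 J/s.
large seeds: E/h = 15.8/39.4 = 0.401 J/s.
0.401 > 0.2931, so adding large seeds raises the average — include it.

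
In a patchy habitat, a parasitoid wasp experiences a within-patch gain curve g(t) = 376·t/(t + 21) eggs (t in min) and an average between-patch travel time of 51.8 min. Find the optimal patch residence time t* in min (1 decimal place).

33.0 min

Optimal t* satisfies g'(t*) = g(t*)/(T + t*).
g'(t) = 376·21/(t + 21)². Setting 376·21/(t+21)² = 376t/[(t+21)(51.8+t)] gives 21(51.8+t) = t(t+21), so t² = 21×51.8 = 1088.
t* = √1088 = 32.98 min.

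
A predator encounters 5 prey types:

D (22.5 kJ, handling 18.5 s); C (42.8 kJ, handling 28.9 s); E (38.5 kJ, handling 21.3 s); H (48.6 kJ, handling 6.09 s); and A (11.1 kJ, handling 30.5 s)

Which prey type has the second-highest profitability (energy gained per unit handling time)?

E

In descending order of E/h:
H: 48.6/6.09 = 7.98 kJ/s
E: 38.5/21.3 = 1.81 kJ/s
C: 42.8/28.9 = 1.48 kJ/s
D: 22.5/18.5 = 1.22 kJ/s
A: 11.1/30.5 = 0.364 kJ/s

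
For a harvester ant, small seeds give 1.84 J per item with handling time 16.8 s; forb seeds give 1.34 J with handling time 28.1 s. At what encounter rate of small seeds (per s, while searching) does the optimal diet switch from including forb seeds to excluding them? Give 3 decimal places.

0.046 per s

The zero-one rule: include forb seeds iff E₂/h₂ > λE₁/(1+λh₁). Equality gives the switch point.
λE₁h₂ = E₂ + λE₂h₁ ⇒ λ = E₂/(E₁h₂ − E₂h₁) = 1.34/(51.7 − 22.51) = 0.0459 per s.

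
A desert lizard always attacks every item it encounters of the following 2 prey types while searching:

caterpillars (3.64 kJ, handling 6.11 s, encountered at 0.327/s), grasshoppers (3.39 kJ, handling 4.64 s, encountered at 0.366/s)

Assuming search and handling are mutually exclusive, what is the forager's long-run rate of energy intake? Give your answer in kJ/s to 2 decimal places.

0.52 kJ/s

R = Σλ_iE_i / (1 + Σλ_ih_i)
Numerator: 0.327×3.64 + 0.366×3.39 = 2.431
Denominator: 1 + 0.327×6.11 + 0.366×4.64 = 4.696
R = 2.431/4.696 = 0.5177 kJ/s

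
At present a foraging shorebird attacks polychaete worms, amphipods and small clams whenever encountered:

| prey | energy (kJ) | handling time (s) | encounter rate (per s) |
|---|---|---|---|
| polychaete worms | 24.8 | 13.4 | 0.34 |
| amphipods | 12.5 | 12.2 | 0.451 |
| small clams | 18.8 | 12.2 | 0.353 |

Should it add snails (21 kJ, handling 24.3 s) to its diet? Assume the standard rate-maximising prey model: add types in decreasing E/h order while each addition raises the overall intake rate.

Current rate: (0.34×24.8 + 0.451×12.5 + 0.353×18.8)/(1 + 0.34×13.4 + 0.451×12.2 + 0.353×12.2) = 1.348 kJ/s.
Profitability of snails: 21/24.3 = 0.8642 kJ/s.
0.8642 < 1.348, so adding snails would lower the average — exclude it.

No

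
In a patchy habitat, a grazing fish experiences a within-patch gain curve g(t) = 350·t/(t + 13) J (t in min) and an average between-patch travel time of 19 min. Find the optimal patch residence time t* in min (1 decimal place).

15.7 min

Maximise g(t)/(T+t): set derivative to zero → g'(t)(T+t) = g(t).
g'(t) = 350·13/(t + 13)². Setting 350·13/(t+13)² = 350t/[(t+13)(19+t)] gives 13(19+t) = t(t+13), so t² = 13×19 = 247.
t* = √247 = 15.72 min.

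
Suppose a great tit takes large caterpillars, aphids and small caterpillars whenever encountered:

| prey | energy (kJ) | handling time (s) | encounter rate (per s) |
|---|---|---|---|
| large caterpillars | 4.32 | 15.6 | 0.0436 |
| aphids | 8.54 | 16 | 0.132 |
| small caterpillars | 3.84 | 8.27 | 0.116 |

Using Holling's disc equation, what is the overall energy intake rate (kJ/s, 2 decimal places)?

R = (0.0436×4.32 + 0.132×8.54 + 0.116×3.84) / (1 + 0.0436×15.6 + 0.132×16 + 0.116×8.27) = 1.761/4.751 = 0.3706 kJ/s.

0.37 kJ/s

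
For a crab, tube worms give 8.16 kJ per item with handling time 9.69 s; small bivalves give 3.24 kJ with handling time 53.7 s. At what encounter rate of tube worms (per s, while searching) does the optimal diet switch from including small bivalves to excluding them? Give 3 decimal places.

At the threshold, the rate on tube worms alone equals the profitability of small bivalves: λ·8.16/(1 + λ·9.69) = 3.24/53.7 = 0.06034.
Rearranging, λ(8.16 − 0.06034×9.69) = 0.06034, so λ = 0.06034/7.575 = 0.007965 per s.

0.008 per s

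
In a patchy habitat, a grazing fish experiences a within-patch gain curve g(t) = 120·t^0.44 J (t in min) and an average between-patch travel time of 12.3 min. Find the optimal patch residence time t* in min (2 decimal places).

Maximise g(t)/(T+t): set derivative to zero → g'(t)(T+t) = g(t).
g'(t) = 0.44·120·t^-0.56. Setting 0.44·120·t^-0.56 = 120·t^0.44/(12.3+t) gives 0.44(12.3+t) = t, so 0.56·t = 0.44×12.3.
t* = 0.44×12.3/0.56 = 9.664 min.

9.66 min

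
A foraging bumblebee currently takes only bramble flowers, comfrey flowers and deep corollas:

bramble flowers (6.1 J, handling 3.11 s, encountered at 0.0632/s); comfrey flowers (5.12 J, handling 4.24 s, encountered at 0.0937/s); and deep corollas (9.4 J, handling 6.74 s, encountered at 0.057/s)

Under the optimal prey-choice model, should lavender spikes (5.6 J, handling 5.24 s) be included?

Intake rate on the current diet: R = (0.0632×6.1 + 0.0937×5.12 + 0.057×9.4) / (1 + 0.0632×3.11 + 0.0937×4.24 + 0.057×6.74) = 1.401/1.978 = 0.7083 J/s.
lavender spikes: E/h = 5.6/5.24 = 1.069 J/s.
1.069 > 0.7083, so adding lavender spikes raises the average — include it.

Yes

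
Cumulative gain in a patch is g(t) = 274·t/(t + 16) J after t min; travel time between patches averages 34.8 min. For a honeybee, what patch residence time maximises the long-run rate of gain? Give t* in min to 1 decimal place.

23.6 min

Maximise g(t)/(T+t): set derivative to zero → g'(t)(T+t) = g(t).
g'(t) = 274·16/(t + 16)². Setting 274·16/(t+16)² = 274t/[(t+16)(34.8+t)] gives 16(34.8+t) = t(t+16), so t² = 16×34.8 = 556.8.
t* = √556.8 = 23.6 min.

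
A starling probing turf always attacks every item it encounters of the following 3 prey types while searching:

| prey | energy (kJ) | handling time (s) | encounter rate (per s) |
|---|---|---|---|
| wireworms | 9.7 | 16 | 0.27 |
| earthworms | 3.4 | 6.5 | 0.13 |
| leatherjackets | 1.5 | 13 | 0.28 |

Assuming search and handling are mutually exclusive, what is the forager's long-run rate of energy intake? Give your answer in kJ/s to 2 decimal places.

0.36 kJ/s

R = Σλ_iE_i / (1 + Σλ_ih_i)
Numerator: 0.27×9.7 + 0.13×3.4 + 0.28×1.5 = 3.481
Denominator: 1 + 0.27×16 + 0.13×6.5 + 0.28×13 = 9.805
R = 3.481/9.805 = 0.355 kJ/s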